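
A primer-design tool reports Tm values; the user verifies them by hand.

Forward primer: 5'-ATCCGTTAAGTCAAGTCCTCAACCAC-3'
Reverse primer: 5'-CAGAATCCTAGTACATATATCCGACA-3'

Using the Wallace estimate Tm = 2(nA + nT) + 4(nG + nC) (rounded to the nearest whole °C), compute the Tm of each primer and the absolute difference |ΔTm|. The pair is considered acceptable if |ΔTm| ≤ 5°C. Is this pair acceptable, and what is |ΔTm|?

|ΔTm| = 4°C; the pair is acceptable.

Forward: A=8 T=6 G=3 C=9 → Tm = 2·14 + 4·12 = 76°C.
Reverse: A=10 T=6 G=3 C=7 → Tm = 2·16 + 4·10 = 72°C.
|ΔTm| = |76 − 72| = 4°C, ≤ 5°C.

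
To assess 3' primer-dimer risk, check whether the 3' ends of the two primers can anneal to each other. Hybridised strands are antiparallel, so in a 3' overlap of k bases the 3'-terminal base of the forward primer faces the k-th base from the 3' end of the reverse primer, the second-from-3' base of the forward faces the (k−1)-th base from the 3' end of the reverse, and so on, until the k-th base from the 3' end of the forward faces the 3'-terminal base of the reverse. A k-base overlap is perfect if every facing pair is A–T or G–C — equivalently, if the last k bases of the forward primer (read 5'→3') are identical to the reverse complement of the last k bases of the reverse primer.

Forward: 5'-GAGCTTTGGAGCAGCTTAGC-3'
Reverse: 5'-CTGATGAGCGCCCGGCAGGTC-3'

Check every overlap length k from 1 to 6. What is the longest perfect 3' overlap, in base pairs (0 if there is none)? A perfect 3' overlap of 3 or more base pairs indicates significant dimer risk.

Longest perfect overlap: 0 complementary base pairs; below the dimer-risk threshold (threshold 3).

Last 6 bases (5'→3') — forward …CTTAGC, reverse …CAGGTC.
Reverse complement of the reverse primer's last 6 bases: GACCTG; its first k bases are the reverse complement of the reverse primer's last k bases, so a perfect k-base overlap needs the forward primer's last k bases to equal them.
Comparing (forward last k vs required): k=1: C vs G ✗; k=2: GC vs GA ✗; k=3: AGC vs GAC ✗; k=4: TAGC vs GACC ✗; k=5: TTAGC vs GACCT ✗; k=6: CTTAGC vs GACCTG ✗.
No overlap length from 1 to 6 is perfect, so the longest perfect 3' overlap is 0.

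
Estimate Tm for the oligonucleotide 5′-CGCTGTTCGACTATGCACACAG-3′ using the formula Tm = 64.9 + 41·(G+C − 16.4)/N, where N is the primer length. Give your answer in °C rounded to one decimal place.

56.7°C

Base counts: A=5, T=5, G=5, C=7; G+C = 12, N = 22.
Tm = 64.9 + 41·(12 − 16.4)/22 = 64.9 + -180.40/22 = 56.7°C.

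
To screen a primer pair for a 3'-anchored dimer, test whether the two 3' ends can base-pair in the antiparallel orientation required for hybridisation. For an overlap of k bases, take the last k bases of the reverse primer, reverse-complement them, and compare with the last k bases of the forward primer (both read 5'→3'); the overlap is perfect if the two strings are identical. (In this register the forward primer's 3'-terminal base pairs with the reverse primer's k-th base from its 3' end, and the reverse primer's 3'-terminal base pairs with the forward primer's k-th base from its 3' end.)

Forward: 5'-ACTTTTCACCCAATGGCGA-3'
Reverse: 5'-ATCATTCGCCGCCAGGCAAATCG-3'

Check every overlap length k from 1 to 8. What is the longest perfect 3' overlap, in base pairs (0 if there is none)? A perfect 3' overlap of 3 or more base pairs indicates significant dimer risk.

Longest perfect overlap: 3 complementary base pairs; significant dimer risk (threshold 3).

Last 8 bases (5'→3') — forward …AATGGCGA, reverse …GCAAATCG.
Reverse complement of the reverse primer's last 8 bases: CGATTTGC; its first k bases are the reverse complement of the reverse primer's last k bases, so a perfect k-base overlap needs the forward primer's last k bases to equal them.
Comparing (forward last k vs required): k=1: A vs C ✗; k=2: GA vs CG ✗; k=3: CGA vs CGA ✓; k=4: GCGA vs CGAT ✗; k=5: GGCGA vs CGATT ✗; k=6: TGGCGA vs CGATTT ✗; k=7: ATGGCGA vs CGATTTG ✗; k=8: AATGGCGA vs CGATTTGC ✗.
Only k = 3 is perfect, so the longest perfect 3' overlap is 3.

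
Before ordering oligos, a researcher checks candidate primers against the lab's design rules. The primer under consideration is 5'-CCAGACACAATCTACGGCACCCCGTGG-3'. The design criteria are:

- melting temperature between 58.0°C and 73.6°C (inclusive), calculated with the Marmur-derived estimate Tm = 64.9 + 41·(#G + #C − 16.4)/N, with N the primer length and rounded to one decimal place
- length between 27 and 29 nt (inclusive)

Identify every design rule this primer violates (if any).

Base counts: A=7, T=3, G=6, C=11 (length 27).
Tm: Tm = 64.9 + 41·(17 − 16.4)/27 = 65.8°C ✓
length: length 27 ✓

Meets all criteria.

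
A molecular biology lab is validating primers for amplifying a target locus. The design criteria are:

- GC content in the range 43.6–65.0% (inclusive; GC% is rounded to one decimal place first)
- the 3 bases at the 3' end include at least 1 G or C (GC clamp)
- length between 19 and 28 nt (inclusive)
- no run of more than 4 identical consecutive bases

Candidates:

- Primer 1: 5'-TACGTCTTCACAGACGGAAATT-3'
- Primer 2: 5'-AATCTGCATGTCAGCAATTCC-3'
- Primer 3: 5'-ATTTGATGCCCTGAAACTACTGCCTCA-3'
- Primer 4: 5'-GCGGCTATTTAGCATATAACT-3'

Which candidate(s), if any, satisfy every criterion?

Primer 1 (22 nt, A=7 T=6 G=4 C=5): GC 9/22 = 40.9%, outside 43.6–65.0% ✗; 3' end ATT has 0 G/C, need ≥1 ✗; length 22 ✓; longest run = 3 ✓ — fails.
Primer 2 (21 nt, A=6 T=6 G=3 C=6): GC 9/21 = 42.9%, outside 43.6–65.0% ✗; 3' end TCC has 2 G/C ✓; length 21 ✓; longest run = 2 ✓ — fails.
Primer 3 (27 nt, A=7 T=8 G=4 C=8): GC 12/27 = 44.4% ✓; 3' end TCA has 1 G/C ✓; length 27 ✓; longest run = 3 ✓ — passes.
Primer 4 (21 nt, A=6 T=7 G=4 C=4): GC 8/21 = 38.1%, outside 43.6–65.0% ✗; 3' end ACT has 1 G/C ✓; length 21 ✓; longest run = 3 ✓ — fails.

Primer 3 only.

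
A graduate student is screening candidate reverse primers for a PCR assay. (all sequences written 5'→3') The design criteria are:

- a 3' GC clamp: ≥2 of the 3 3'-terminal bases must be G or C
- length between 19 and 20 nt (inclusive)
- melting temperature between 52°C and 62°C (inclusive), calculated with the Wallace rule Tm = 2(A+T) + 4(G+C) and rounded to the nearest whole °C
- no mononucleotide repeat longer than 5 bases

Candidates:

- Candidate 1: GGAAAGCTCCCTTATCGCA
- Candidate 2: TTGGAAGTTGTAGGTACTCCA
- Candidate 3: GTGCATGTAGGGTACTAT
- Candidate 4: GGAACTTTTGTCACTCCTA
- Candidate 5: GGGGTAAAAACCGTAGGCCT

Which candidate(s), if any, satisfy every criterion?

Candidate 1 (19 nt, A=5 T=4 G=4 C=6): 3' end GCA has 2 G/C ✓; length 19 ✓; Tm = 2·9 + 4·10 = 58°C ✓; longest run = 3 ✓ — passes.
Candidate 2 (21 nt, A=5 T=7 G=6 C=3): 3' end CCA has 2 G/C ✓; length 21, outside 19–20 ✗; Tm = 2·12 + 4·9 = 60°C ✓; longest run = 2 ✓ — fails.
Candidate 3 (18 nt, A=4 T=6 G=6 C=2): 3' end TAT has 0 G/C, need ≥2 ✗; length 18, outside 19–20 ✗; Tm = 2·10 + 4·8 = 52°C ✓; longest run = 3 ✓ — fails.
Candidate 4 (19 nt, A=4 T=7 G=3 C=5): 3' end CTA has 1 G/C, need ≥2 ✗; length 19 ✓; Tm = 2·11 + 4·8 = 54°C ✓; longest run = 4 ✓ — fails.
Candidate 5 (20 nt, A=6 T=3 G=7 C=4): 3' end CCT has 2 G/C ✓; length 20 ✓; Tm = 2·9 + 4·11 = 62°C ✓; longest run = 5 ✓ — passes.

Candidate 1 and Candidate 5.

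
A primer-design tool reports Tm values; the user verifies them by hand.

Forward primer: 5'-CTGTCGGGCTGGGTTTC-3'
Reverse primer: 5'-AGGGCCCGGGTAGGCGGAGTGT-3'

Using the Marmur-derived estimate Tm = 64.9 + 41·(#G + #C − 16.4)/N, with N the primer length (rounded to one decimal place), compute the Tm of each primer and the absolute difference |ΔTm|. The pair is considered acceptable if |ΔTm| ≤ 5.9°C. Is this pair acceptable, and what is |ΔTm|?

|ΔTm| = 12.3°C; the pair is not acceptable.

Forward: G+C = 11, N = 17 → Tm = 64.9 + 41·(11 − 16.4)/17 = 51.9°C.
Reverse: G+C = 16, N = 22 → Tm = 64.9 + 41·(16 − 16.4)/22 = 64.2°C.
|ΔTm| = |51.9 − 64.2| = 12.3°C, > 5.9°C.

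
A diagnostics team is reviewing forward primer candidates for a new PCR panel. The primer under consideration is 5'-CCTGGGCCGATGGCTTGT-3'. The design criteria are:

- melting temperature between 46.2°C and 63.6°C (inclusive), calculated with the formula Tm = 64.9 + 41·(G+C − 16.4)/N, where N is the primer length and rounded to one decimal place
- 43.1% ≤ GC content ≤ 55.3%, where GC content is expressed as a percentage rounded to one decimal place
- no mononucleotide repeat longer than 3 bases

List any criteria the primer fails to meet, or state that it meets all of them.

Fails: GC content.

Base counts: A=1, T=5, G=7, C=5 (length 18).
Tm: Tm = 64.9 + 41·(12 − 16.4)/18 = 54.9°C ✓
GC content: GC 12/18 = 66.7%, outside 43.1–55.3% ✗
homopolymer run: longest run = 3 ✓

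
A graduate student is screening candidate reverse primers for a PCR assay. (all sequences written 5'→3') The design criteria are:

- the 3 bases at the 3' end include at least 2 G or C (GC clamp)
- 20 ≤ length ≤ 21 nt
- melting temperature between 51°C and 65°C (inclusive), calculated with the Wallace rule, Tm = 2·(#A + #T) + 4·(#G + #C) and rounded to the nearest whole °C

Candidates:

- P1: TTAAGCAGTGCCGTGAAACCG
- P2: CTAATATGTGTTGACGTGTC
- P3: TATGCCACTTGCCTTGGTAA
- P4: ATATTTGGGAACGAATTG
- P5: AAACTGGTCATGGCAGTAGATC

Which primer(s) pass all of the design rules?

P1 and P2.

P1 (21 nt, A=6 T=4 G=6 C=5): 3' end CCG has 3 G/C ✓; length 21 ✓; Tm = 2·10 + 4·11 = 64°C ✓ — passes.
P2 (20 nt, A=4 T=8 G=5 C=3): 3' end GTC has 2 G/C ✓; length 20 ✓; Tm = 2·12 + 4·8 = 56°C ✓ — passes.
P3 (20 nt, A=4 T=7 G=4 C=5): 3' end TAA has 0 G/C, need ≥2 ✗; length 20 ✓; Tm = 2·11 + 4·9 = 58°C ✓ — fails.
P4 (18 nt, A=6 T=6 G=5 C=1): 3' end TTG has 1 G/C, need ≥2 ✗; length 18, outside 20–21 ✗; Tm = 2·12 + 4·6 = 48°C, outside 51–65°C ✗ — fails.
P5 (22 nt, A=7 T=5 G=6 C=4): 3' end ATC has 1 G/C, need ≥2 ✗; length 22, outside 20–21 ✗; Tm = 2·12 + 4·10 = 64°C ✓ — fails.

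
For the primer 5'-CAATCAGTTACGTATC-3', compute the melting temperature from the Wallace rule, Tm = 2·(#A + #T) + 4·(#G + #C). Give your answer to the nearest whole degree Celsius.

Base counts: A=5, T=5, G=2, C=4 (length 16).
Tm = 2·(5+5) + 4·(2+4) = 2·10 + 4·6 = 20 + 24 = 44°C.

44°C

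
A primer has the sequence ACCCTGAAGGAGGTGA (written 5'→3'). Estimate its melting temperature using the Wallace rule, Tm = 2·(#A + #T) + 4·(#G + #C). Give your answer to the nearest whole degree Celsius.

Base counts: A=5, T=2, G=6, C=3 (length 16).
Tm = 2·(5+2) + 4·(6+3) = 2·7 + 4·9 = 14 + 36 = 50°C.

50°C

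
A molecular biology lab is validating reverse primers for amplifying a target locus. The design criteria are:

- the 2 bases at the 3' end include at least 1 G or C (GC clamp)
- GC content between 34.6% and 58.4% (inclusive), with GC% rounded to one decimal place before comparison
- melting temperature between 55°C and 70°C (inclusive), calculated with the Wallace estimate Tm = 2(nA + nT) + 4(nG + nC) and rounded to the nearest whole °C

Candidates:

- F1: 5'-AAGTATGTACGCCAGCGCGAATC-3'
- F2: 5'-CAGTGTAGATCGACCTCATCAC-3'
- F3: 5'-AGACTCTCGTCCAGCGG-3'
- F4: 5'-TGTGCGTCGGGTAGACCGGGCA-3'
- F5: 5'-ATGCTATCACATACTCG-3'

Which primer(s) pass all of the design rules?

F1 (23 nt, A=7 T=4 G=6 C=6): 3' end TC has 1 G/C ✓; GC 12/23 = 52.2% ✓; Tm = 2·11 + 4·12 = 70°C ✓ — passes.
F2 (22 nt, A=6 T=5 G=4 C=7): 3' end AC has 1 G/C ✓; GC 11/22 = 50.0% ✓; Tm = 2·11 + 4·11 = 66°C ✓ — passes.
F3 (17 nt, A=3 T=3 G=5 C=6): 3' end GG has 2 G/C ✓; GC 11/17 = 64.7%, outside 34.6–58.4% ✗; Tm = 2·6 + 4·11 = 56°C ✓ — fails.
F4 (22 nt, A=3 T=4 G=10 C=5): 3' end CA has 1 G/C ✓; GC 15/22 = 68.2%, outside 34.6–58.4% ✗; Tm = 2·7 + 4·15 = 74°C, outside 55–70°C ✗ — fails.
F5 (17 nt, A=5 T=5 G=2 C=5): 3' end CG has 2 G/C ✓; GC 7/17 = 41.2% ✓; Tm = 2·10 + 4·7 = 48°C, outside 55–70°C ✗ — fails.

F1 and F2.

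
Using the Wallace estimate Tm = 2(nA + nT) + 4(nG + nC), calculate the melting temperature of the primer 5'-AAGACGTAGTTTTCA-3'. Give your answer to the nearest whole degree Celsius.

Base counts: A=5, T=5, G=3, C=2 (length 15).
Tm = 2·(5+5) + 4·(3+2) = 2·10 + 4·5 = 20 + 20 = 40°C.

40°C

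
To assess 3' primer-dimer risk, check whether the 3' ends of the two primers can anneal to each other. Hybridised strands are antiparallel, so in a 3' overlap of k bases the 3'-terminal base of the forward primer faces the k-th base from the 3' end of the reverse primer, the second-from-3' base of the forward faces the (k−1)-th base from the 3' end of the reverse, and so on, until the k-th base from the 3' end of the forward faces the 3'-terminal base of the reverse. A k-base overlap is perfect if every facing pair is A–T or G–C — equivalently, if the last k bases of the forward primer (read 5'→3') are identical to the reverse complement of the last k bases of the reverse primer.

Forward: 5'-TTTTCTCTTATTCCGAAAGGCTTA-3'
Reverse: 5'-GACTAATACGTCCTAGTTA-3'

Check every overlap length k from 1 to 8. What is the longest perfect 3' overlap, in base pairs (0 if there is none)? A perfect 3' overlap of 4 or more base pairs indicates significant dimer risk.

Longest perfect overlap: 2 complementary base pairs; below the dimer-risk threshold (threshold 4).

Last 8 bases (5'→3') — forward …AAGGCTTA, reverse …CCTAGTTA.
Reverse complement of the reverse primer's last 8 bases: TAACTAGG; its first k bases are the reverse complement of the reverse primer's last k bases, so a perfect k-base overlap needs the forward primer's last k bases to equal them.
Comparing (forward last k vs required): k=1: A vs T ✗; k=2: TA vs TA ✓; k=3: TTA vs TAA ✗; k=4: CTTA vs TAAC ✗; k=5: GCTTA vs TAACT ✗; k=6: GGCTTA vs TAACTA ✗; k=7: AGGCTTA vs TAACTAG ✗; k=8: AAGGCTTA vs TAACTAGG ✗.
Only k = 2 is perfect, so the longest perfect 3' overlap is 2.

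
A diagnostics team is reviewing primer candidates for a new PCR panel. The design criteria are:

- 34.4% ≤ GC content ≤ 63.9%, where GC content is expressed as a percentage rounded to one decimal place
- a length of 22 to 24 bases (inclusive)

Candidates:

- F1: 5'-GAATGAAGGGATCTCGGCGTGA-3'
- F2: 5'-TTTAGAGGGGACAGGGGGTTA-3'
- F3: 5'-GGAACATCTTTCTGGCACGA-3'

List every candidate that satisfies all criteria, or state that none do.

F1 only.

F1 (22 nt, A=6 T=4 G=9 C=3): GC 12/22 = 54.5% ✓; length 22 ✓ — passes.
F2 (21 nt, A=5 T=5 G=10 C=1): GC 11/21 = 52.4% ✓; length 21, outside 22–24 ✗ — fails.
F3 (20 nt, A=5 T=5 G=5 C=5): GC 10/20 = 50.0% ✓; length 20, outside 22–24 ✗ — fails.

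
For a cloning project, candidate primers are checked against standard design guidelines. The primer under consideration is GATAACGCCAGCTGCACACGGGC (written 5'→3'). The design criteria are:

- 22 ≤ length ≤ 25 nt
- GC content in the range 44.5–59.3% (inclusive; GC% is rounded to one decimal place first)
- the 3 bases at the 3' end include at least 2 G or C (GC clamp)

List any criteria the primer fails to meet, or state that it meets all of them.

Fails: GC content.

Base counts: A=6, T=2, G=7, C=8 (length 23).
length: length 23 ✓
GC content: GC 15/23 = 65.2%, outside 44.5–59.3% ✗
GC clamp: 3' end GGC has 3 G/C ✓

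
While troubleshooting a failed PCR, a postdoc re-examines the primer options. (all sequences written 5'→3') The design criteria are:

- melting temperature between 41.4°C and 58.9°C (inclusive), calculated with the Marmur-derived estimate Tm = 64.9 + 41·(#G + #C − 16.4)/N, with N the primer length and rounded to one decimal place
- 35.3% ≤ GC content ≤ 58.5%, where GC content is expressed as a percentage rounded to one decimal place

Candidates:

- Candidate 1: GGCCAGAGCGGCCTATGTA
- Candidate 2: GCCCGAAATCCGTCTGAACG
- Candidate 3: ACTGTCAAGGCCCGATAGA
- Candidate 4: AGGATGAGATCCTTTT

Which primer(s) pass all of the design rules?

Candidate 1 (19 nt, A=4 T=3 G=7 C=5): Tm = 64.9 + 41·(12 − 16.4)/19 = 55.4°C ✓; GC 12/19 = 63.2%, outside 35.3–58.5% ✗ — fails.
Candidate 2 (20 nt, A=5 T=3 G=5 C=7): Tm = 64.9 + 41·(12 − 16.4)/20 = 55.9°C ✓; GC 12/20 = 60.0%, outside 35.3–58.5% ✗ — fails.
Candidate 3 (19 nt, A=6 T=3 G=5 C=5): Tm = 64.9 + 41·(10 − 16.4)/19 = 51.1°C ✓; GC 10/19 = 52.6% ✓ — passes.
Candidate 4 (16 nt, A=4 T=6 G=4 C=2): Tm = 64.9 + 41·(6 − 16.4)/16 = 38.3°C, outside 41.4–58.9°C ✗; GC 6/16 = 37.5% ✓ — fails.

Candidate 3 only.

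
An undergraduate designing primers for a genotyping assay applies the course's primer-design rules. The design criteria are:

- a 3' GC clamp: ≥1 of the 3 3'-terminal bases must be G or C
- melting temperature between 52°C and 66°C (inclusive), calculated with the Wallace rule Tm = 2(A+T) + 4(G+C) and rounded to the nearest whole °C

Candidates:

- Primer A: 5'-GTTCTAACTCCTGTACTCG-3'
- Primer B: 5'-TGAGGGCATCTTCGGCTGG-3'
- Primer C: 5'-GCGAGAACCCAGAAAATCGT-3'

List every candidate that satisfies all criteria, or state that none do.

Primer A (19 nt, A=3 T=7 G=3 C=6): 3' end TCG has 2 G/C ✓; Tm = 2·10 + 4·9 = 56°C ✓ — passes.
Primer B (19 nt, A=2 T=5 G=8 C=4): 3' end TGG has 2 G/C ✓; Tm = 2·7 + 4·12 = 62°C ✓ — passes.
Primer C (20 nt, A=8 T=2 G=5 C=5): 3' end CGT has 2 G/C ✓; Tm = 2·10 + 4·10 = 60°C ✓ — passes.

Primer A, Primer B and Primer C.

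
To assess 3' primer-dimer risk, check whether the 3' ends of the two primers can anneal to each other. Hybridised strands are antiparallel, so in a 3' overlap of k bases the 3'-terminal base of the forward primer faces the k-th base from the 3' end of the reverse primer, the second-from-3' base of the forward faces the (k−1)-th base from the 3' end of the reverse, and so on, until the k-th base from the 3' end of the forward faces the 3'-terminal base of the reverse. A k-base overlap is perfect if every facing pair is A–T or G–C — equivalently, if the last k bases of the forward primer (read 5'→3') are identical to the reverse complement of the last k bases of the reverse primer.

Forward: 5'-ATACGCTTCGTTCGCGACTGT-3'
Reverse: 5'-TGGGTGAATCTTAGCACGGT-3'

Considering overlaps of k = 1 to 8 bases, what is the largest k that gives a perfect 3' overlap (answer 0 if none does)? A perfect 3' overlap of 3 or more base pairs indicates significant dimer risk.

Last 8 bases (5'→3') — forward …GCGACTGT, reverse …AGCACGGT.
Reverse complement of the reverse primer's last 8 bases: ACCGTGCT; its first k bases are the reverse complement of the reverse primer's last k bases, so a perfect k-base overlap needs the forward primer's last k bases to equal them.
Comparing (forward last k vs required): k=1: T vs A ✗; k=2: GT vs AC ✗; k=3: TGT vs ACC ✗; k=4: CTGT vs ACCG ✗; k=5: ACTGT vs ACCGT ✗; k=6: GACTGT vs ACCGTG ✗; k=7: CGACTGT vs ACCGTGC ✗; k=8: GCGACTGT vs ACCGTGCT ✗.
No overlap length from 1 to 8 is perfect, so the longest perfect 3' overlap is 0.

Longest perfect overlap: 0 complementary base pairs; below the dimer-risk threshold (threshold 3).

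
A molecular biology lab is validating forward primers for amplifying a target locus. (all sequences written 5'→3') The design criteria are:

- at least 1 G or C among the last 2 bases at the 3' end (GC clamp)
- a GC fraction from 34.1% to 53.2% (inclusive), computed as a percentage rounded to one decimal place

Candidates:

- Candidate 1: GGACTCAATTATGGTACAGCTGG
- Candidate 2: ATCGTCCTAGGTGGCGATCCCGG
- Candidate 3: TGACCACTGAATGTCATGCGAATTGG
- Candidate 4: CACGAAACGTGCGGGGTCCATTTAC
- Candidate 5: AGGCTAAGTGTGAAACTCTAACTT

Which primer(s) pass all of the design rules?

Candidate 1 (23 nt, A=6 T=6 G=7 C=4): 3' end GG has 2 G/C ✓; GC 11/23 = 47.8% ✓ — passes.
Candidate 2 (23 nt, A=3 T=5 G=8 C=7): 3' end GG has 2 G/C ✓; GC 15/23 = 65.2%, outside 34.1–53.2% ✗ — fails.
Candidate 3 (26 nt, A=7 T=7 G=7 C=5): 3' end GG has 2 G/C ✓; GC 12/26 = 46.2% ✓ — passes.
Candidate 4 (25 nt, A=6 T=5 G=7 C=7): 3' end AC has 1 G/C ✓; GC 14/25 = 56.0%, outside 34.1–53.2% ✗ — fails.
Candidate 5 (24 nt, A=8 T=7 G=5 C=4): 3' end TT has 0 G/C, need ≥1 ✗; GC 9/24 = 37.5% ✓ — fails.

Candidate 1 and Candidate 3.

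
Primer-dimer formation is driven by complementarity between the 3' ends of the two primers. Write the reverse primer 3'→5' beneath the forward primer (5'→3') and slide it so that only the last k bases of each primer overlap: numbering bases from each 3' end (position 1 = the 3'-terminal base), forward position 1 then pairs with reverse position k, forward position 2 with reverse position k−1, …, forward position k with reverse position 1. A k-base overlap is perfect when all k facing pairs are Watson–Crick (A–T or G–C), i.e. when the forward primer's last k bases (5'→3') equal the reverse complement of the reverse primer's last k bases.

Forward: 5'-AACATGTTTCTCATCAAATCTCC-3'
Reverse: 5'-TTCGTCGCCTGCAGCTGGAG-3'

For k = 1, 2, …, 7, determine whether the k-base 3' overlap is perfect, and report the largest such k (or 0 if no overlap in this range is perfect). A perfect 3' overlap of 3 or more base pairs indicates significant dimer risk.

Longest perfect overlap: 4 complementary base pairs; significant dimer risk (threshold 3).

Last 7 bases (5'→3') — forward …AATCTCC, reverse …GCTGGAG.
Reverse complement of the reverse primer's last 7 bases: CTCCAGC; its first k bases are the reverse complement of the reverse primer's last k bases, so a perfect k-base overlap needs the forward primer's last k bases to equal them.
Comparing (forward last k vs required): k=1: C vs C ✓; k=2: CC vs CT ✗; k=3: TCC vs CTC ✗; k=4: CTCC vs CTCC ✓; k=5: TCTCC vs CTCCA ✗; k=6: ATCTCC vs CTCCAG ✗; k=7: AATCTCC vs CTCCAGC ✗.
Perfect overlaps at k = 1, 4; the largest is 4.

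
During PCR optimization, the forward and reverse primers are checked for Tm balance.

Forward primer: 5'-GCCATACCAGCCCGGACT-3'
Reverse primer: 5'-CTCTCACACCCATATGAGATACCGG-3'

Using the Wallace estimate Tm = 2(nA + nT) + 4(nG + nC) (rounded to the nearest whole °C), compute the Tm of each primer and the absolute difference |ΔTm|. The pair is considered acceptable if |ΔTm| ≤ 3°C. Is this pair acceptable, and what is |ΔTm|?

Forward: A=4 T=2 G=4 C=8 → Tm = 2·6 + 4·12 = 60°C.
Reverse: A=7 T=5 G=4 C=9 → Tm = 2·12 + 4·13 = 76°C.
|ΔTm| = |60 − 76| = 16°C, > 3°C.

|ΔTm| = 16°C; the pair is not acceptable.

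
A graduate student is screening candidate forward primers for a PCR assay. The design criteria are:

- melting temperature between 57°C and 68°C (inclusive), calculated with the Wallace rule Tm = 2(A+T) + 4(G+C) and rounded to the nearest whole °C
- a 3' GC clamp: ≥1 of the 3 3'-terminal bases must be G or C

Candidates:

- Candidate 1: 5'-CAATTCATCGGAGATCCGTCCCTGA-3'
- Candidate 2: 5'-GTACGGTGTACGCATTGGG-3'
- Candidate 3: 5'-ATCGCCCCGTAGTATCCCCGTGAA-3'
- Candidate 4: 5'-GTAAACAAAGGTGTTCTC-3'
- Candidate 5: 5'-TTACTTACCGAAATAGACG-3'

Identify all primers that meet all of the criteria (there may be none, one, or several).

Candidate 1 (25 nt, A=6 T=6 G=5 C=8): Tm = 2·12 + 4·13 = 76°C, outside 57–68°C ✗; 3' end TGA has 1 G/C ✓ — fails.
Candidate 2 (19 nt, A=3 T=5 G=8 C=3): Tm = 2·8 + 4·11 = 60°C ✓; 3' end GGG has 3 G/C ✓ — passes.
Candidate 3 (24 nt, A=5 T=5 G=5 C=9): Tm = 2·10 + 4·14 = 76°C, outside 57–68°C ✗; 3' end GAA has 1 G/C ✓ — fails.
Candidate 4 (18 nt, A=6 T=5 G=4 C=3): Tm = 2·11 + 4·7 = 50°C, outside 57–68°C ✗; 3' end CTC has 2 G/C ✓ — fails.
Candidate 5 (19 nt, A=7 T=5 G=3 C=4): Tm = 2·12 + 4·7 = 52°C, outside 57–68°C ✗; 3' end ACG has 2 G/C ✓ — fails.

Candidate 2 only.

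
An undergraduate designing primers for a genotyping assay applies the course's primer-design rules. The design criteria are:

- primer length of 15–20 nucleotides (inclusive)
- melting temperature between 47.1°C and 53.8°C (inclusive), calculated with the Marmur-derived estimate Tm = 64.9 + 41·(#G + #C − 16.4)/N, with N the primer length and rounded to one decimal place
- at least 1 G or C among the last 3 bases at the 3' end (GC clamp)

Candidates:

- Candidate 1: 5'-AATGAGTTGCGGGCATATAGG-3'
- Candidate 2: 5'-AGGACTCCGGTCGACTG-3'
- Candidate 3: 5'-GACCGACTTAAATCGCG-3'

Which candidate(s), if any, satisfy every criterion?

Candidate 1 (21 nt, A=6 T=5 G=8 C=2): length 21, outside 15–20 ✗; Tm = 64.9 + 41·(10 − 16.4)/21 = 52.4°C ✓; 3' end AGG has 2 G/C ✓ — fails.
Candidate 2 (17 nt, A=3 T=3 G=6 C=5): length 17 ✓; Tm = 64.9 + 41·(11 − 16.4)/17 = 51.9°C ✓; 3' end CTG has 2 G/C ✓ — passes.
Candidate 3 (17 nt, A=5 T=3 G=4 C=5): length 17 ✓; Tm = 64.9 + 41·(9 − 16.4)/17 = 47.1°C ✓; 3' end GCG has 3 G/C ✓ — passes.

Candidate 2 and Candidate 3.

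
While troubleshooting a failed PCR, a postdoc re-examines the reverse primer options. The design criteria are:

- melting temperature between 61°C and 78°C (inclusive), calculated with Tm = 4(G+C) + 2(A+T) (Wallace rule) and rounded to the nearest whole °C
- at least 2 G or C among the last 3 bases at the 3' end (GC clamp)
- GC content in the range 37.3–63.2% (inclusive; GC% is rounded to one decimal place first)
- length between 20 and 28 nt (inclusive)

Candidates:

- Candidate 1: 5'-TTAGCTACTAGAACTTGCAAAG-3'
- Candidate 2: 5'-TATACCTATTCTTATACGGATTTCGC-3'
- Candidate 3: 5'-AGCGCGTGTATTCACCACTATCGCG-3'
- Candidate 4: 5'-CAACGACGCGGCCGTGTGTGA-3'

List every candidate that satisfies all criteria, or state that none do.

Candidate 3 only.

Candidate 1 (22 nt, A=8 T=6 G=4 C=4): Tm = 2·14 + 4·8 = 60°C, outside 61–78°C ✗; 3' end AAG has 1 G/C, need ≥2 ✗; GC 8/22 = 36.4%, outside 37.3–63.2% ✗; length 22 ✓ — fails.
Candidate 2 (26 nt, A=6 T=11 G=3 C=6): Tm = 2·17 + 4·9 = 70°C ✓; 3' end CGC has 3 G/C ✓; GC 9/26 = 34.6%, outside 37.3–63.2% ✗; length 26 ✓ — fails.
Candidate 3 (25 nt, A=5 T=6 G=6 C=8): Tm = 2·11 + 4·14 = 78°C ✓; 3' end GCG has 3 G/C ✓; GC 14/25 = 56.0% ✓; length 25 ✓ — passes.
Candidate 4 (21 nt, A=4 T=3 G=8 C=6): Tm = 2·7 + 4·14 = 70°C ✓; 3' end TGA has 1 G/C, need ≥2 ✗; GC 14/21 = 66.7%, outside 37.3–63.2% ✗; length 21 ✓ — fails.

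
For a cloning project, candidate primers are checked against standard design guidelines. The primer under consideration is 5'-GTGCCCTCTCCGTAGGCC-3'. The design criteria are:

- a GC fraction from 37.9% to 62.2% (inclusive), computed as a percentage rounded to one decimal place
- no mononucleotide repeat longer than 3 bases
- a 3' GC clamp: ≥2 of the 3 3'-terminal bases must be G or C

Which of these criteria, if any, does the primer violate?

Base counts: A=1, T=4, G=5, C=8 (length 18).
GC content: GC 13/18 = 72.2%, outside 37.9–62.2% ✗
homopolymer run: longest run = 3 ✓
GC clamp: 3' end GCC has 3 G/C ✓

Fails: GC content.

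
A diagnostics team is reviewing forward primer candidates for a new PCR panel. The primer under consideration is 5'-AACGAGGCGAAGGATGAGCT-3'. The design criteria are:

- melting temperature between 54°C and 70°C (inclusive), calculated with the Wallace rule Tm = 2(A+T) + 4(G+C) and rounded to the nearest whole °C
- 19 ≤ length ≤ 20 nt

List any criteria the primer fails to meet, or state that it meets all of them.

Base counts: A=7, T=2, G=8, C=3 (length 20).
Tm: Tm = 2·9 + 4·11 = 62°C ✓
length: length 20 ✓

Meets all criteria.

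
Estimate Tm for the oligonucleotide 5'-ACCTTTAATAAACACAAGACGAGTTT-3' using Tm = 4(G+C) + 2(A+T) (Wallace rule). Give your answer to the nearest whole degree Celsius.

68°C

Base counts: A=11, T=7, G=3, C=5 (length 26).
Tm = 2·(11+7) + 4·(3+5) = 2·18 + 4·8 = 36 + 32 = 68°C.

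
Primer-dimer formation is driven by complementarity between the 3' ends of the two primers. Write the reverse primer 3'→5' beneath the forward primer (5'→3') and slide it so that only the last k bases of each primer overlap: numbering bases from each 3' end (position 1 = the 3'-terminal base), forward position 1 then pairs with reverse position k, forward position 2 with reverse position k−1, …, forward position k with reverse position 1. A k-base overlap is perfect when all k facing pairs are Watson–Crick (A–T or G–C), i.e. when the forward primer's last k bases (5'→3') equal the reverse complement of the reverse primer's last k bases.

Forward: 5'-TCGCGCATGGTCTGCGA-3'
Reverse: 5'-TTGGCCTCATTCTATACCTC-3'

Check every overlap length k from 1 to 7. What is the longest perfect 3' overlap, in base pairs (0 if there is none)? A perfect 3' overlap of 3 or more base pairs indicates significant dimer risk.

Longest perfect overlap: 2 complementary base pairs; below the dimer-risk threshold (threshold 3).

Last 7 bases (5'→3') — forward …TCTGCGA, reverse …ATACCTC.
Reverse complement of the reverse primer's last 7 bases: GAGGTAT; its first k bases are the reverse complement of the reverse primer's last k bases, so a perfect k-base overlap needs the forward primer's last k bases to equal them.
Comparing (forward last k vs required): k=1: A vs G ✗; k=2: GA vs GA ✓; k=3: CGA vs GAG ✗; k=4: GCGA vs GAGG ✗; k=5: TGCGA vs GAGGT ✗; k=6: CTGCGA vs GAGGTA ✗; k=7: TCTGCGA vs GAGGTAT ✗.
Only k = 2 is perfect, so the longest perfect 3' overlap is 2.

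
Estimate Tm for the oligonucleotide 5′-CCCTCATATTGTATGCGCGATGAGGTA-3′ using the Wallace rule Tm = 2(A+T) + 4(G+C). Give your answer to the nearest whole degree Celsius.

Base counts: A=6, T=8, G=7, C=6 (length 27).
Tm = 2·(6+8) + 4·(7+6) = 2·14 + 4·13 = 28 + 52 = 80°C.

80°C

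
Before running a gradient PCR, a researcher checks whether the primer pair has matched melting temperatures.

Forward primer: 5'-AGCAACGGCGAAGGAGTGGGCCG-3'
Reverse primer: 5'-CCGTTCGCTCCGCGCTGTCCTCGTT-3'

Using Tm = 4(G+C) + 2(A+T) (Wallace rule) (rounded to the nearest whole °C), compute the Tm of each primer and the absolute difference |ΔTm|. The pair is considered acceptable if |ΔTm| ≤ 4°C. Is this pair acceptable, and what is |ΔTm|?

|ΔTm| = 6°C; the pair is not acceptable.

Forward: A=6 T=1 G=11 C=5 → Tm = 2·7 + 4·16 = 78°C.
Reverse: A=0 T=8 G=6 C=11 → Tm = 2·8 + 4·17 = 84°C.
|ΔTm| = |78 − 84| = 6°C, > 4°C.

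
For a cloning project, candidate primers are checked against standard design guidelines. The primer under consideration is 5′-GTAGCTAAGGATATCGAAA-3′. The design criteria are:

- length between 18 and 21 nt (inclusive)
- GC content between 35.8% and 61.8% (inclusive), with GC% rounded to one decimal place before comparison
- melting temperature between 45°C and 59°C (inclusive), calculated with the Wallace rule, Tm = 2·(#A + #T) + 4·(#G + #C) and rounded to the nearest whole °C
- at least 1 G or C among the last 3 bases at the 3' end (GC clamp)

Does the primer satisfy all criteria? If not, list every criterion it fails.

Base counts: A=8, T=4, G=5, C=2 (length 19).
length: length 19 ✓
GC content: GC 7/19 = 36.8% ✓
Tm: Tm = 2·12 + 4·7 = 52°C ✓
GC clamp: 3' end AAA has 0 G/C, need ≥1 ✗

Fails: GC clamp.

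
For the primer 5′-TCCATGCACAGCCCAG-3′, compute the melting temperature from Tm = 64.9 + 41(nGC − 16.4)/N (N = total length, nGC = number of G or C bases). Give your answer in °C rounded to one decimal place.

48.5°C

Base counts: A=4, T=2, G=3, C=7; G+C = 10, N = 16.
Tm = 64.9 + 41·(10 − 16.4)/16 = 64.9 + -262.40/16 = 48.5°C.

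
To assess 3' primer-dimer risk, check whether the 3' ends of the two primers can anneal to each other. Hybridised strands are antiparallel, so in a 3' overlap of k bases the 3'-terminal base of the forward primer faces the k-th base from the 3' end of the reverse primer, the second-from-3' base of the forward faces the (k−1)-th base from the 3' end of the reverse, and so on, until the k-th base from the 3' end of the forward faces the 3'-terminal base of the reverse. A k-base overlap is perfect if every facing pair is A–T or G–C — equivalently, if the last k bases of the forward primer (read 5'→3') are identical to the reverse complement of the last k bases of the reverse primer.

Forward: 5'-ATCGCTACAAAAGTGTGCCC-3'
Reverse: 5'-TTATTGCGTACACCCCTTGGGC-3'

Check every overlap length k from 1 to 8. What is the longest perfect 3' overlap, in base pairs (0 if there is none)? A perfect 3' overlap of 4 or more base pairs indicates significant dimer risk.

Longest perfect overlap: 4 complementary base pairs; significant dimer risk (threshold 4).

Last 8 bases (5'→3') — forward …GTGTGCCC, reverse …CCTTGGGC.
Reverse complement of the reverse primer's last 8 bases: GCCCAAGG; its first k bases are the reverse complement of the reverse primer's last k bases, so a perfect k-base overlap needs the forward primer's last k bases to equal them.
Comparing (forward last k vs required): k=1: C vs G ✗; k=2: CC vs GC ✗; k=3: CCC vs GCC ✗; k=4: GCCC vs GCCC ✓; k=5: TGCCC vs GCCCA ✗; k=6: GTGCCC vs GCCCAA ✗; k=7: TGTGCCC vs GCCCAAG ✗; k=8: GTGTGCCC vs GCCCAAGG ✗.
Only k = 4 is perfect, so the longest perfect 3' overlap is 4.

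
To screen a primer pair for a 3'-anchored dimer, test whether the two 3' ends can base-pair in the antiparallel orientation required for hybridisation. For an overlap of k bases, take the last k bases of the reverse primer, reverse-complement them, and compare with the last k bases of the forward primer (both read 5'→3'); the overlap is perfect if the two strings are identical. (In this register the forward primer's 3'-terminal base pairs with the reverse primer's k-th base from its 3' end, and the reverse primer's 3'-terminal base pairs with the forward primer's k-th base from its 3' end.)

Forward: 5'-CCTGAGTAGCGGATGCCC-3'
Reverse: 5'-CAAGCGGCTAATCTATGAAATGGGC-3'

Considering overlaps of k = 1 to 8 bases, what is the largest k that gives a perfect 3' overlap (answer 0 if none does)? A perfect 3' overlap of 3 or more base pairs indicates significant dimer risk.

Last 8 bases (5'→3') — forward …GGATGCCC, reverse …AAATGGGC.
Reverse complement of the reverse primer's last 8 bases: GCCCATTT; its first k bases are the reverse complement of the reverse primer's last k bases, so a perfect k-base overlap needs the forward primer's last k bases to equal them.
Comparing (forward last k vs required): k=1: C vs G ✗; k=2: CC vs GC ✗; k=3: CCC vs GCC ✗; k=4: GCCC vs GCCC ✓; k=5: TGCCC vs GCCCA ✗; k=6: ATGCCC vs GCCCAT ✗; k=7: GATGCCC vs GCCCATT ✗; k=8: GGATGCCC vs GCCCATTT ✗.
Only k = 4 is perfect, so the longest perfect 3' overlap is 4.

Longest perfect overlap: 4 complementary base pairs; significant dimer risk (threshold 3).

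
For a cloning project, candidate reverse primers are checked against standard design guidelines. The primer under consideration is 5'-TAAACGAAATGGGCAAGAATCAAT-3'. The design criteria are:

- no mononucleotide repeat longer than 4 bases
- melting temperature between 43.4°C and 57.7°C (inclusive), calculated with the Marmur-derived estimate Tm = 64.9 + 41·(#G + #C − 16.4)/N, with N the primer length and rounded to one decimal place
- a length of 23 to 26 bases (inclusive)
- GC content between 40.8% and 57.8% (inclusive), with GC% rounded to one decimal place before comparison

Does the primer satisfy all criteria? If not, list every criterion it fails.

Fails: GC content.

Base counts: A=12, T=4, G=5, C=3 (length 24).
homopolymer run: longest run = 3 ✓
Tm: Tm = 64.9 + 41·(8 − 16.4)/24 = 50.6°C ✓
length: length 24 ✓
GC content: GC 8/24 = 33.3%, outside 40.8–57.8% ✗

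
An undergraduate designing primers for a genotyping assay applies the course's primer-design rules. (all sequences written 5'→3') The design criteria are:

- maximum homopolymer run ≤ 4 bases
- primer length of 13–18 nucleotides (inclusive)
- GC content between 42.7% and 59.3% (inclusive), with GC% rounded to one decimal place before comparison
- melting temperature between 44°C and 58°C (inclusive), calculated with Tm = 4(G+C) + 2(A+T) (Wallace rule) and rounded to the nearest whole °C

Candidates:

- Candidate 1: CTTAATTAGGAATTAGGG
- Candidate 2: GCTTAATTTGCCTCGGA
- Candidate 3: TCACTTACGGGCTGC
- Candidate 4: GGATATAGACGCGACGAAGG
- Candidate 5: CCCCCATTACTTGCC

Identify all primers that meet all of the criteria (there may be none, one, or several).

Candidate 2 only.

Candidate 1 (18 nt, A=6 T=6 G=5 C=1): longest run = 3 ✓; length 18 ✓; GC 6/18 = 33.3%, outside 42.7–59.3% ✗; Tm = 2·12 + 4·6 = 48°C ✓ — fails.
Candidate 2 (17 nt, A=3 T=6 G=4 C=4): longest run = 3 ✓; length 17 ✓; GC 8/17 = 47.1% ✓; Tm = 2·9 + 4·8 = 50°C ✓ — passes.
Candidate 3 (15 nt, A=2 T=4 G=4 C=5): longest run = 3 ✓; length 15 ✓; GC 9/15 = 60.0%, outside 42.7–59.3% ✗; Tm = 2·6 + 4·9 = 48°C ✓ — fails.
Candidate 4 (20 nt, A=7 T=2 G=8 C=3): longest run = 2 ✓; length 20, outside 13–18 ✗; GC 11/20 = 55.0% ✓; Tm = 2·9 + 4·11 = 62°C, outside 44–58°C ✗ — fails.
Candidate 5 (15 nt, A=2 T=4 G=1 C=8): longest run = 5, exceeds 4 ✗; length 15 ✓; GC 9/15 = 60.0%, outside 42.7–59.3% ✗; Tm = 2·6 + 4·9 = 48°C ✓ — fails.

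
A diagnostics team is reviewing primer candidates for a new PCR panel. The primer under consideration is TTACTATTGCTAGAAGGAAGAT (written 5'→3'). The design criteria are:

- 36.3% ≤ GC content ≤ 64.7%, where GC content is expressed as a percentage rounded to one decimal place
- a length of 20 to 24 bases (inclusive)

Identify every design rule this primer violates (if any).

Base counts: A=8, T=7, G=5, C=2 (length 22).
GC content: GC 7/22 = 31.8%, outside 36.3–64.7% ✗
length: length 22 ✓

Fails: GC content.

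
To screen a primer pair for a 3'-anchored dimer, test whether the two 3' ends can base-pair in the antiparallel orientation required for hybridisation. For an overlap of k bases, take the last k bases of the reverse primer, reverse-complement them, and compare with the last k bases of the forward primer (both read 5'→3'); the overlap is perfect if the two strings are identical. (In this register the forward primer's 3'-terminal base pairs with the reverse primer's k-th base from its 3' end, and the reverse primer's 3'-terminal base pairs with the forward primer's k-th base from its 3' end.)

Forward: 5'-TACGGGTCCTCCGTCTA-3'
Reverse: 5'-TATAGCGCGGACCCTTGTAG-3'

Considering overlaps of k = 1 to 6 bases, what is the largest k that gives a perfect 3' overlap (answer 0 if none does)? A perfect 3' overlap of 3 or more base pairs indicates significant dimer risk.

Last 6 bases (5'→3') — forward …CGTCTA, reverse …TTGTAG.
Reverse complement of the reverse primer's last 6 bases: CTACAA; its first k bases are the reverse complement of the reverse primer's last k bases, so a perfect k-base overlap needs the forward primer's last k bases to equal them.
Comparing (forward last k vs required): k=1: A vs C ✗; k=2: TA vs CT ✗; k=3: CTA vs CTA ✓; k=4: TCTA vs CTAC ✗; k=5: GTCTA vs CTACA ✗; k=6: CGTCTA vs CTACAA ✗.
Only k = 3 is perfect, so the longest perfect 3' overlap is 3.

Longest perfect overlap: 3 complementary base pairs; significant dimer risk (threshold 3).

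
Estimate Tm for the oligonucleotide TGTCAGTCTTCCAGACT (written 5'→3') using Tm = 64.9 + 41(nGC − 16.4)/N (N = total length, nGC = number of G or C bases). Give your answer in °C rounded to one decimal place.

Base counts: A=3, T=6, G=3, C=5; G+C = 8, N = 17.
Tm = 64.9 + 41·(8 − 16.4)/17 = 64.9 + -344.40/17 = 44.6°C.

44.6°C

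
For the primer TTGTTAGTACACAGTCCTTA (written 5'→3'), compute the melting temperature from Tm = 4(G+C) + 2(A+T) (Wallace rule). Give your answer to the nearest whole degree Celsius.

Base counts: A=5, T=8, G=3, C=4 (length 20).
Tm = 2·(5+8) + 4·(3+4) = 2·13 + 4·7 = 26 + 28 = 54°C.

54°C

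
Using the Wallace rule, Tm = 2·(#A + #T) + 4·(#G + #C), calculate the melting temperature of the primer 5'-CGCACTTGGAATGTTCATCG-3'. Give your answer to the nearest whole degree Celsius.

Base counts: A=4, T=6, G=5, C=5 (length 20).
Tm = 2·(4+6) + 4·(5+5) = 2·10 + 4·10 = 20 + 40 = 60°C.

60°C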